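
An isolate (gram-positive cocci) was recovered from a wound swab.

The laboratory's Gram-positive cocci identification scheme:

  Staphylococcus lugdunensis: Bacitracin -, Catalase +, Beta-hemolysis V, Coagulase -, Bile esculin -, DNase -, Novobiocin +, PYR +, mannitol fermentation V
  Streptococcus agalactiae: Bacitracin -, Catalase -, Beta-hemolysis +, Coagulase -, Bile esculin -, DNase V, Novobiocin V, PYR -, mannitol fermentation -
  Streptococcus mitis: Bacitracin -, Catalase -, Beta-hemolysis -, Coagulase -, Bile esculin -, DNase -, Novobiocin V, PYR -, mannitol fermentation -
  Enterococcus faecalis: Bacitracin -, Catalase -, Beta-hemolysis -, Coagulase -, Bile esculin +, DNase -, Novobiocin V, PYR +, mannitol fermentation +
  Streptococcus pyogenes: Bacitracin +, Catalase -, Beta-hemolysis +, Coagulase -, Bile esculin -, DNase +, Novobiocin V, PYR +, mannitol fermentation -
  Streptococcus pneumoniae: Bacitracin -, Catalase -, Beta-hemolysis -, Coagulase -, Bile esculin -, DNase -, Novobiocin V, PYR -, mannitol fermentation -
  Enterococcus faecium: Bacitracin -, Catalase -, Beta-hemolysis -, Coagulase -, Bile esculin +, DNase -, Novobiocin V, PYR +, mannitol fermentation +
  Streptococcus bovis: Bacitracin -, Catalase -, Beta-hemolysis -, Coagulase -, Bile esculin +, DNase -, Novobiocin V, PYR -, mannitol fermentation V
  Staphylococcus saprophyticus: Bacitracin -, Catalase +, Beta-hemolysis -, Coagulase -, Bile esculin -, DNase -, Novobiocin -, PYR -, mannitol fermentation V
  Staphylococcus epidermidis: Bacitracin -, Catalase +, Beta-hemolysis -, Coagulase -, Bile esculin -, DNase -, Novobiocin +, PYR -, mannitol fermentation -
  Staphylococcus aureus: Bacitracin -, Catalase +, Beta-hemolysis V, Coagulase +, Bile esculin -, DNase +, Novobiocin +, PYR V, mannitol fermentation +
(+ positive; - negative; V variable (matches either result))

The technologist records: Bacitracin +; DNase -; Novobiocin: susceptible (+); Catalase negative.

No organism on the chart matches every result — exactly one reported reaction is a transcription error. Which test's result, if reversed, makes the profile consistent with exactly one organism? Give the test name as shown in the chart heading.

DNase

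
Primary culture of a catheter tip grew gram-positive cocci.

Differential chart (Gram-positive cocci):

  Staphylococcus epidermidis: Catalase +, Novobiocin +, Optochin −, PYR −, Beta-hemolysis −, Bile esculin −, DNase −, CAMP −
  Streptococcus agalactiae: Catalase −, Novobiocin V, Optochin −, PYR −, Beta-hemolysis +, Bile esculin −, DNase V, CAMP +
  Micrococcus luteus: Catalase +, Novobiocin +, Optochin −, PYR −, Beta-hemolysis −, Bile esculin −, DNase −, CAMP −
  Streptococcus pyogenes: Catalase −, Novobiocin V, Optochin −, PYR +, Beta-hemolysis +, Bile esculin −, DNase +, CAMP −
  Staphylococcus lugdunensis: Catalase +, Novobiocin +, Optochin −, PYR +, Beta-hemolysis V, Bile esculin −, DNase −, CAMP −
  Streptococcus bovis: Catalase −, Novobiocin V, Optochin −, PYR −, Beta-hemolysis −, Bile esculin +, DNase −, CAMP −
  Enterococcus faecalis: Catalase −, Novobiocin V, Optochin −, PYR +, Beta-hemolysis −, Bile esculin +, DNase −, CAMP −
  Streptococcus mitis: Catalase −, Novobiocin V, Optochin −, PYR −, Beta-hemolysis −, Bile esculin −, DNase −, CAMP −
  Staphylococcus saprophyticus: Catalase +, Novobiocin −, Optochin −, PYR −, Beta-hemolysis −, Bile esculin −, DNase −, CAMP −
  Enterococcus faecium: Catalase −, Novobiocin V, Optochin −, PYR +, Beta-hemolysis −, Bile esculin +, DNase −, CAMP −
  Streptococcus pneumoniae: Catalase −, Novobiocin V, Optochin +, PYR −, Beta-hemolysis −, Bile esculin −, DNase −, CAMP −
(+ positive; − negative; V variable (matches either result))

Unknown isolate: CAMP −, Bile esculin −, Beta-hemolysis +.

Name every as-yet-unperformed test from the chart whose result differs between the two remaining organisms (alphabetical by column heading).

Beta-hemolysis +: excludes 8 organisms — 3 left.
Bile esculin −: all 3 remaining candidates are consistent.
CAMP −: excludes Streptococcus agalactiae — 2 left.
Two candidates remain: Staphylococcus lugdunensis and Streptococcus pyogenes.
  Catalase: Staphylococcus lugdunensis +, Streptococcus pyogenes − — discriminates.
  Novobiocin: + vs V — variable for at least one, does not separate.
  Optochin: − vs − — same for both, does not separate.
  PYR: + vs + — same for both, does not separate.
  DNase: Staphylococcus lugdunensis −, Streptococcus pyogenes + — discriminates.

Catalase, DNase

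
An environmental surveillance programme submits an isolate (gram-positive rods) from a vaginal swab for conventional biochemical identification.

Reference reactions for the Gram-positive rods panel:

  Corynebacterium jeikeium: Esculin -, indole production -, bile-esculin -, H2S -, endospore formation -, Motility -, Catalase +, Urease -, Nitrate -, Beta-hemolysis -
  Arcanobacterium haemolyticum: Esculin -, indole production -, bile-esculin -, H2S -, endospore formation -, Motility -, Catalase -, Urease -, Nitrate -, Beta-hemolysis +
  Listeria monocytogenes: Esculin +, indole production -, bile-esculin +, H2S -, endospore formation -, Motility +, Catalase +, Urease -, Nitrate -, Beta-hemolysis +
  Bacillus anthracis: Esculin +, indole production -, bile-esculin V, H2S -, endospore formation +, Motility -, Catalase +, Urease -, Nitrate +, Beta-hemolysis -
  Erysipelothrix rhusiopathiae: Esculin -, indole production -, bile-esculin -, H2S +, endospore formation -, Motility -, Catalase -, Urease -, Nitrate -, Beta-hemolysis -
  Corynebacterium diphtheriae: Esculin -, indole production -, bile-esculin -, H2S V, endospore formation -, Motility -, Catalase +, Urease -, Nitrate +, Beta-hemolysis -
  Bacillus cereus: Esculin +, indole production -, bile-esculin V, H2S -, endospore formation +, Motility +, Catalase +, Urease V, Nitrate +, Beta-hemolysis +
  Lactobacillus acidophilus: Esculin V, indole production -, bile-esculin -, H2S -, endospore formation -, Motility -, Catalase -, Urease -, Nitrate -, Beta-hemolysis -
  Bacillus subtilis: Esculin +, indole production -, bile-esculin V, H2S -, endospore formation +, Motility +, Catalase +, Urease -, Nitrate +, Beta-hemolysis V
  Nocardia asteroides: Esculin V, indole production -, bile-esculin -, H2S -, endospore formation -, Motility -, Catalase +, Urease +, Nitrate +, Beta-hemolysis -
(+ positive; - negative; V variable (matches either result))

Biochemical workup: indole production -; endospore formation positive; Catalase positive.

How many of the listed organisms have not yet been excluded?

Catalase +: excludes Arcanobacterium haemolyticum, Erysipelothrix rhusiopathiae, Lactobacillus acidophilus — 7 left.
indole production -: all 7 remaining candidates are consistent.
endospore formation +: excludes Corynebacterium jeikeium, Listeria monocytogenes, Corynebacterium diphtheriae, Nocardia asteroides — 3 left.
Still consistent: Bacillus anthracis, Bacillus cereus, Bacillus subtilis.

3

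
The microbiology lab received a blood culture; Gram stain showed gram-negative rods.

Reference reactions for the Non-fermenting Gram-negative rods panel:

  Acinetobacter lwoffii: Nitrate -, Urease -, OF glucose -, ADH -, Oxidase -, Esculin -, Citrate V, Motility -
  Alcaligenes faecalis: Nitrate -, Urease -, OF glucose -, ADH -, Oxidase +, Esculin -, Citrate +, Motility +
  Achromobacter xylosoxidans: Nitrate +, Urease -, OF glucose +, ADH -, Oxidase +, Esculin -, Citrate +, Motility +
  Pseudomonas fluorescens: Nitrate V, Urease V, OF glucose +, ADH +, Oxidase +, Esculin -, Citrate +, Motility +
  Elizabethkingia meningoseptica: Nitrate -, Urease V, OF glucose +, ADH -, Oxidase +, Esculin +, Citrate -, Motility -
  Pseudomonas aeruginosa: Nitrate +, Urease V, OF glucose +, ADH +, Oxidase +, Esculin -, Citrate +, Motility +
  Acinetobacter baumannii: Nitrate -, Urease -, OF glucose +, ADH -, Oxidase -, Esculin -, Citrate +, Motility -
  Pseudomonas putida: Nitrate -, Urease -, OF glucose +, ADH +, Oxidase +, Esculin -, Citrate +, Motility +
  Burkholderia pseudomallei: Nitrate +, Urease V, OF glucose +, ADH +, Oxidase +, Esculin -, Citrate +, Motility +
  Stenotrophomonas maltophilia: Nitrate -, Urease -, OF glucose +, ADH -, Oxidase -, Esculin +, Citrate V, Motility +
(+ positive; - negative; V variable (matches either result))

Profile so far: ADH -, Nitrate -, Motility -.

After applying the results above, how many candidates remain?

3

ADH -: excludes Pseudomonas fluorescens, Pseudomonas aeruginosa, Pseudomonas putida, Burkholderia pseudomallei — 6 left.
Motility -: excludes Alcaligenes faecalis, Achromobacter xylosoxidans, Stenotrophomonas maltophilia — 3 left.
Nitrate -: all 3 remaining candidates are consistent.
Still consistent: Acinetobacter baumannii, Acinetobacter lwoffii, Elizabethkingia meningoseptica.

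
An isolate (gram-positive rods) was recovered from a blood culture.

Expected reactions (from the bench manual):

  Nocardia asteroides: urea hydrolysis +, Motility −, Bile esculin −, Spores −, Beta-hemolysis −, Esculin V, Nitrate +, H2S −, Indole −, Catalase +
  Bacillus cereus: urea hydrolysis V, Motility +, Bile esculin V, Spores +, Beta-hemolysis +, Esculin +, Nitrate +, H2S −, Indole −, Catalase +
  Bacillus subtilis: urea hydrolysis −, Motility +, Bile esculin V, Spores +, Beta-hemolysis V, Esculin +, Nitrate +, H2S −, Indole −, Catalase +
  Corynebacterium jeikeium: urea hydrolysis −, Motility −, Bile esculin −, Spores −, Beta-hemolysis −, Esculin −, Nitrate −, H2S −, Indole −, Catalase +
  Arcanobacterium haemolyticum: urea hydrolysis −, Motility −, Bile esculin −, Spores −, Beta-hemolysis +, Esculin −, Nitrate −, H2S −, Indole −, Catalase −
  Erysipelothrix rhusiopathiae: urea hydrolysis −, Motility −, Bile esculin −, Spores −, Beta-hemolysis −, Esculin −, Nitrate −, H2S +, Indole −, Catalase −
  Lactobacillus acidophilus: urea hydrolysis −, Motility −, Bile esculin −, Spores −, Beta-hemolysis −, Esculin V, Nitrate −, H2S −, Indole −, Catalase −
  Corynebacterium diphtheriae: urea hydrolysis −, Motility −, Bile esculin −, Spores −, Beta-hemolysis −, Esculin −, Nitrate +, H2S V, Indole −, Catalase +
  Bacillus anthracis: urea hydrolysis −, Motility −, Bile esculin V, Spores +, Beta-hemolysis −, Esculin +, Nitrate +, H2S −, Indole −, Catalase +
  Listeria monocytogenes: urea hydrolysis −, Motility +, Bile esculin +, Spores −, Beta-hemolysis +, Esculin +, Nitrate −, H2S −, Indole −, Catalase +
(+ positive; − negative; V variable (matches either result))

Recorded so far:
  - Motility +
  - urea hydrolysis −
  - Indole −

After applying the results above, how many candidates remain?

3

Motility +: excludes 7 organisms — 3 left.
urea hydrolysis −: all 3 remaining candidates are consistent.
Indole −: all 3 remaining candidates are consistent.
Still consistent: Bacillus cereus, Bacillus subtilis, Listeria monocytogenes.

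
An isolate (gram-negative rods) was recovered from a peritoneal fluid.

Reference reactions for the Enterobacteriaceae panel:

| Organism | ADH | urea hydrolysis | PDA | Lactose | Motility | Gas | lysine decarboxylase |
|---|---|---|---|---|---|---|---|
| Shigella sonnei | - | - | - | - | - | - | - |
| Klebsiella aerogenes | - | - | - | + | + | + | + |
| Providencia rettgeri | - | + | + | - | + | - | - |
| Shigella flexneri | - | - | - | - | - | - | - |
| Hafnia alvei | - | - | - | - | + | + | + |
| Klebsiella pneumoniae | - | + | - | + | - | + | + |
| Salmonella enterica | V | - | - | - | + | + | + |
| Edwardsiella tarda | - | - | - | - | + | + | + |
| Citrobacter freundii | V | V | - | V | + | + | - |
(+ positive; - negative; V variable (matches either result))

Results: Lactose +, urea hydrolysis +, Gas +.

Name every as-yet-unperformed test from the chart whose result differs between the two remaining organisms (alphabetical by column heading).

Gas +: excludes Shigella sonnei, Providencia rettgeri, Shigella flexneri — 6 left.
Lactose +: excludes Hafnia alvei, Salmonella enterica, Edwardsiella tarda — 3 left.
urea hydrolysis +: excludes Klebsiella aerogenes — 2 left.
Two candidates remain: Citrobacter freundii and Klebsiella pneumoniae.
  ADH: V vs - — variable for at least one, does not separate.
  PDA: - vs - — same for both, does not separate.
  Motility: Citrobacter freundii +, Klebsiella pneumoniae - — discriminates.
  lysine decarboxylase: Citrobacter freundii -, Klebsiella pneumoniae + — discriminates.

lysine decarboxylase, Motility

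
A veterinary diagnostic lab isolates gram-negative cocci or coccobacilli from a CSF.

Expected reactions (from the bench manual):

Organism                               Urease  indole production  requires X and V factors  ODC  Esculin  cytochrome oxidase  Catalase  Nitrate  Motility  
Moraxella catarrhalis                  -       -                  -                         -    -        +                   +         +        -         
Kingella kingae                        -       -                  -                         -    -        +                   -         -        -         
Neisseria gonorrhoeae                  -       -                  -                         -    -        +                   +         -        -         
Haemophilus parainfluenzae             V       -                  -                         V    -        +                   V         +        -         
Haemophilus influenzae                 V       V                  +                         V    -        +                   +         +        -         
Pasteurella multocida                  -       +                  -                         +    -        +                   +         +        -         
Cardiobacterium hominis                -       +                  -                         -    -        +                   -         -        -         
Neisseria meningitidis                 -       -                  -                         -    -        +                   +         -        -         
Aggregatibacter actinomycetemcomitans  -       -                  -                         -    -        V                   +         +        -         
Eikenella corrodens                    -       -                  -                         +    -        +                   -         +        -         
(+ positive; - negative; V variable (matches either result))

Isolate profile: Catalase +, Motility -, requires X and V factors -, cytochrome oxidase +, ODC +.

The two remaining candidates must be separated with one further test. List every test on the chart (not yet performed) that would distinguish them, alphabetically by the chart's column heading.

indole production

cytochrome oxidase +: all 10 remaining candidates are consistent.
Catalase +: excludes Kingella kingae, Cardiobacterium hominis, Eikenella corrodens — 7 left.
requires X and V factors -: excludes Haemophilus influenzae — 6 left.
Motility -: all 6 remaining candidates are consistent.
ODC +: excludes Moraxella catarrhalis, Neisseria gonorrhoeae, Neisseria meningitidis, Aggregatibacter actinomycetemcomitans — 2 left.
Two candidates remain: Haemophilus parainfluenzae and Pasteurella multocida.
  Urease: V vs - — variable for at least one, does not separate.
  indole production: Haemophilus parainfluenzae -, Pasteurella multocida + — discriminates.
  Esculin: - vs - — same for both, does not separate.
  Nitrate: + vs + — same for both, does not separate.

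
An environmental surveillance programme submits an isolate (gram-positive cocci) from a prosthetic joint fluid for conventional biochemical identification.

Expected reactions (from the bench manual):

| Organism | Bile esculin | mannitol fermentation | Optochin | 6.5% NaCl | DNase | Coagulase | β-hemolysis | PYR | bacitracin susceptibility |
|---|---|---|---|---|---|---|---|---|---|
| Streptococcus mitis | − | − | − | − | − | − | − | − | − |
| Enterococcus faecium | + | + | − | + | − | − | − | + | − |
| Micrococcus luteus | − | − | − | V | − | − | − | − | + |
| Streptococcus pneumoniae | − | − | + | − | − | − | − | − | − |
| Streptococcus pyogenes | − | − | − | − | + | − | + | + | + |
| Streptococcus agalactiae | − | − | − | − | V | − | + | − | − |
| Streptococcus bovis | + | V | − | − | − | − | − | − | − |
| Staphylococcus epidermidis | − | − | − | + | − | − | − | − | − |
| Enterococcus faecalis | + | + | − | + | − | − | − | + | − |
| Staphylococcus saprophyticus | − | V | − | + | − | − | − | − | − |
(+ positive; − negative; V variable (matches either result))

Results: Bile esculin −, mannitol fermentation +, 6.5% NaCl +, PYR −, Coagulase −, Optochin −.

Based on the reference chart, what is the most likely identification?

Staphylococcus saprophyticus

Bile esculin −: excludes Enterococcus faecium, Streptococcus bovis, Enterococcus faecalis — 7 left.
Optochin −: excludes Streptococcus pneumoniae — 6 left.
6.5% NaCl +: excludes Streptococcus mitis, Streptococcus pyogenes, Streptococcus agalactiae — 3 left.
mannitol fermentation +: excludes Micrococcus luteus, Staphylococcus epidermidis — 1 left.
Coagulase −: the one remaining candidate is consistent.
PYR −: the one remaining candidate is consistent.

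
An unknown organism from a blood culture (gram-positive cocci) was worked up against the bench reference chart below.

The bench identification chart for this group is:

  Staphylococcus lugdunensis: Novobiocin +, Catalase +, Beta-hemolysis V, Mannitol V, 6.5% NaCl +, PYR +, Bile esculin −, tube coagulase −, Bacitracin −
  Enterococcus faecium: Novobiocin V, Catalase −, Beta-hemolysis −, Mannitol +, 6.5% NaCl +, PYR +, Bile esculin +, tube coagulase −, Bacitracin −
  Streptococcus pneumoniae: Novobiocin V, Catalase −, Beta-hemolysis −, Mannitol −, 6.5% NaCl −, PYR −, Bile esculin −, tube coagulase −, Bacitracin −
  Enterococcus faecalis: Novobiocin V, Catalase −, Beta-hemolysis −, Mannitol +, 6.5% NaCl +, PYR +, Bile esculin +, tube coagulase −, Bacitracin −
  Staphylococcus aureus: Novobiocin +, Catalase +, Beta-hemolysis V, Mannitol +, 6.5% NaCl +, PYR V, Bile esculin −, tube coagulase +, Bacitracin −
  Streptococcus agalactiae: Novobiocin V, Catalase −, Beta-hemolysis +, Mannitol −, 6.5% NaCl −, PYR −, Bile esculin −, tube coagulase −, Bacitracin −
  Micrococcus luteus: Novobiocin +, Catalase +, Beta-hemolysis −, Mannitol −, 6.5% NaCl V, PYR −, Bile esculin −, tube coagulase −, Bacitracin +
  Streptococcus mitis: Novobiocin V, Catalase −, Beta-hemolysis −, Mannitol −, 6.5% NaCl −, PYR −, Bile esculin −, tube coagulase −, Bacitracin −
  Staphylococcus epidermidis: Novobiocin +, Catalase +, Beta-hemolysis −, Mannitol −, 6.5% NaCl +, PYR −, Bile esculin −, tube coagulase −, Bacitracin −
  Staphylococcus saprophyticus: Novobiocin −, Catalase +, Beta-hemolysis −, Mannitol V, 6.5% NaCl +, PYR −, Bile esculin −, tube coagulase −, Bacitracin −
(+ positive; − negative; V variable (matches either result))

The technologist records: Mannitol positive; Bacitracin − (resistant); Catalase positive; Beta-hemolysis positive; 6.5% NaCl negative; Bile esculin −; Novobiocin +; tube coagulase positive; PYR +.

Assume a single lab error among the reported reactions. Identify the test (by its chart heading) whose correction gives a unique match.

As reported, no row in the chart matches all 9 reactions.
Reversing tube coagulase → still no organism matches.
Reversing PYR → still no organism matches.
Reversing Mannitol → still no organism matches.
Reversing Bacitracin → still no organism matches.
Reversing Beta-hemolysis → still no organism matches.
Reversing Novobiocin → still no organism matches.
Reversing 6.5% NaCl (to +) → unique match: Staphylococcus aureus.
Reversing Bile esculin → still no organism matches.
Reversing Catalase → still no organism matches.

6.5% NaCl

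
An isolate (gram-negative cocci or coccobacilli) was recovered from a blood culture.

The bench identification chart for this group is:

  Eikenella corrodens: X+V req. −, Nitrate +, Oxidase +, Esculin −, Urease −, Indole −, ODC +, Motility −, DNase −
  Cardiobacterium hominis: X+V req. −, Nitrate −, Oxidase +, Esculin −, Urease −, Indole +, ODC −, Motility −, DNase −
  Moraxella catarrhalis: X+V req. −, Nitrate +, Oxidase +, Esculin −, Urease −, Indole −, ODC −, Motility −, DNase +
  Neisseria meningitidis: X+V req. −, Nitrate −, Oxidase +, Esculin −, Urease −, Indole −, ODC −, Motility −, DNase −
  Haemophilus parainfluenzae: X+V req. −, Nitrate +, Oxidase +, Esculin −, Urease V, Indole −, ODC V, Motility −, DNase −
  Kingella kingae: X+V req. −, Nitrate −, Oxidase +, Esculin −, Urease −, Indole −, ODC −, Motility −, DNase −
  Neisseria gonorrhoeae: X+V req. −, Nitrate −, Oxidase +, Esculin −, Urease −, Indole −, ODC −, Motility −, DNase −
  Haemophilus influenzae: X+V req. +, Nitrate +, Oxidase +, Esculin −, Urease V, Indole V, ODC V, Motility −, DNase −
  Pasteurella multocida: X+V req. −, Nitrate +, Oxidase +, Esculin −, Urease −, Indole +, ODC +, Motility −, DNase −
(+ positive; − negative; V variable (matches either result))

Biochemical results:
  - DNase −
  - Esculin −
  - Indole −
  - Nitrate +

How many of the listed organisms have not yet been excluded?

3

DNase −: excludes Moraxella catarrhalis — 8 left.
Indole −: excludes Cardiobacterium hominis, Pasteurella multocida — 6 left.
Esculin −: all 6 remaining candidates are consistent.
Nitrate +: excludes Neisseria meningitidis, Kingella kingae, Neisseria gonorrhoeae — 3 left.
Still consistent: Eikenella corrodens, Haemophilus influenzae, Haemophilus parainfluenzae.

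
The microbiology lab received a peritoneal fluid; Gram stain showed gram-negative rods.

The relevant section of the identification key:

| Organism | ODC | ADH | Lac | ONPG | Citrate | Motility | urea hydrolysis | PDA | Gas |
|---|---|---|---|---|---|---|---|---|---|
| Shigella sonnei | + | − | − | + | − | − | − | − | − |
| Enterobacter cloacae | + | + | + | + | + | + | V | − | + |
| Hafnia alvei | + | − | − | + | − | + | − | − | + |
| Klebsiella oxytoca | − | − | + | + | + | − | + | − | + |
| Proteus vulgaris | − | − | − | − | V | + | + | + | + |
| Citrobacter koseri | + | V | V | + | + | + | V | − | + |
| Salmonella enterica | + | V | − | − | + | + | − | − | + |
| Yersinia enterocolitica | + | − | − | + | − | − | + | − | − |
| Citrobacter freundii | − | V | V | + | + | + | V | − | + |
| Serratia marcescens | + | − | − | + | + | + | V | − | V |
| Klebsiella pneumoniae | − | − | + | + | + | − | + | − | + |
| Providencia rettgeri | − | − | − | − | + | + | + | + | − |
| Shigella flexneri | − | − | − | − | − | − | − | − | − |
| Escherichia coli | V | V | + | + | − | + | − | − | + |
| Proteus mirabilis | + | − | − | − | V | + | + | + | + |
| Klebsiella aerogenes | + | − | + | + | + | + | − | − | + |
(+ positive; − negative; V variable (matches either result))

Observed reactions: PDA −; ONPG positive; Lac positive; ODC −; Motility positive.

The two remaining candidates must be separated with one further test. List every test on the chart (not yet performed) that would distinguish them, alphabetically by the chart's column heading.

Motility +: excludes 5 organisms — 11 left.
ONPG +: excludes Proteus vulgaris, Salmonella enterica, Providencia rettgeri, Proteus mirabilis — 7 left.
PDA −: all 7 remaining candidates are consistent.
Lac +: excludes Hafnia alvei, Serratia marcescens — 5 left.
ODC −: excludes Enterobacter cloacae, Citrobacter koseri, Klebsiella aerogenes — 2 left.
Two candidates remain: Citrobacter freundii and Escherichia coli.
  ADH: V vs V — variable for at least one, does not separate.
  Citrate: Citrobacter freundii +, Escherichia coli − — discriminates.
  urea hydrolysis: V vs − — variable for at least one, does not separate.
  Gas: + vs + — same for both, does not separate.

Citrate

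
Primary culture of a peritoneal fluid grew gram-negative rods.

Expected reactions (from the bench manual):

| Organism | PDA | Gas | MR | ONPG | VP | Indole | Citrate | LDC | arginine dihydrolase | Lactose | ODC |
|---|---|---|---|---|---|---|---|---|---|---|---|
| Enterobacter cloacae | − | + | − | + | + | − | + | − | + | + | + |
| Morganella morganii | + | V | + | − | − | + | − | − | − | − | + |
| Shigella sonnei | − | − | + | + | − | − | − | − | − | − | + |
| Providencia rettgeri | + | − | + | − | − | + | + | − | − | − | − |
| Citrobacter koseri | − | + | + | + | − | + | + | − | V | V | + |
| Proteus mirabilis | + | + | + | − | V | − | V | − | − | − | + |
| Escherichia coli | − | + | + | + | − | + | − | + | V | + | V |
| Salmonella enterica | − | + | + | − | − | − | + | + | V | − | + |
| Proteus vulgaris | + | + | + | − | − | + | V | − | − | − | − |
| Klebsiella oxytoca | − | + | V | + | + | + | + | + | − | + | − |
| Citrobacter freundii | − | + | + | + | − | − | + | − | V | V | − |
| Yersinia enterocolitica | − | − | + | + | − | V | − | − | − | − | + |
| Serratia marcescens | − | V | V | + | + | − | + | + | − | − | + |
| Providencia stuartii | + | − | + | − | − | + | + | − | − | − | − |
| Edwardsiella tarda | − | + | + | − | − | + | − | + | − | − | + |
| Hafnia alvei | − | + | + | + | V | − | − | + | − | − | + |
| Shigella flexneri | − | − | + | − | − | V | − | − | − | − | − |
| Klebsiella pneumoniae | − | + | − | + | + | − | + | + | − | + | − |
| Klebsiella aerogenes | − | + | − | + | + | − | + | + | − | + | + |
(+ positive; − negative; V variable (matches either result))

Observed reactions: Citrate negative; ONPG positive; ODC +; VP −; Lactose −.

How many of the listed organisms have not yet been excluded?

ODC +: excludes 7 organisms — 12 left.
Citrate −: excludes 5 organisms — 7 left.
ONPG +: excludes Morganella morganii, Proteus mirabilis, Edwardsiella tarda — 4 left.
VP −: all 4 remaining candidates are consistent.
Lactose −: excludes Escherichia coli — 3 left.
Still consistent: Hafnia alvei, Shigella sonnei, Yersinia enterocolitica.

3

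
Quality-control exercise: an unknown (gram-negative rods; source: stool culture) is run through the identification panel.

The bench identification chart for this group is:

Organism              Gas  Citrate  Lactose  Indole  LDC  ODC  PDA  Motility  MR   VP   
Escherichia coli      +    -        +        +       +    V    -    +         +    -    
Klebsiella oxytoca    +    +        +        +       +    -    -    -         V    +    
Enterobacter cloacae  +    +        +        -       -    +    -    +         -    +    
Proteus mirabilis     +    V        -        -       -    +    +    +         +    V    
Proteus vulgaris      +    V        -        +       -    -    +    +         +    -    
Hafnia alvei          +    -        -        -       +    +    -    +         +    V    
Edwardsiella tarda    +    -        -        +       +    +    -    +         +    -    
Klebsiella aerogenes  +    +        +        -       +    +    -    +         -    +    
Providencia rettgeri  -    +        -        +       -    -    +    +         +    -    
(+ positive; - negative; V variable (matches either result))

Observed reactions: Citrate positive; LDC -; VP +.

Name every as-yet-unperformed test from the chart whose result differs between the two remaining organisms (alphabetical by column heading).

Lactose, MR, PDA

VP +: excludes Escherichia coli, Proteus vulgaris, Edwardsiella tarda, Providencia rettgeri — 5 left.
LDC -: excludes Klebsiella oxytoca, Hafnia alvei, Klebsiella aerogenes — 2 left.
Citrate +: all 2 remaining candidates are consistent.
Two candidates remain: Enterobacter cloacae and Proteus mirabilis.
  Gas: + vs + — same for both, does not separate.
  Lactose: Enterobacter cloacae +, Proteus mirabilis - — discriminates.
  Indole: - vs - — same for both, does not separate.
  ODC: + vs + — same for both, does not separate.
  PDA: Enterobacter cloacae -, Proteus mirabilis + — discriminates.
  Motility: + vs + — same for both, does not separate.
  MR: Enterobacter cloacae -, Proteus mirabilis + — discriminates.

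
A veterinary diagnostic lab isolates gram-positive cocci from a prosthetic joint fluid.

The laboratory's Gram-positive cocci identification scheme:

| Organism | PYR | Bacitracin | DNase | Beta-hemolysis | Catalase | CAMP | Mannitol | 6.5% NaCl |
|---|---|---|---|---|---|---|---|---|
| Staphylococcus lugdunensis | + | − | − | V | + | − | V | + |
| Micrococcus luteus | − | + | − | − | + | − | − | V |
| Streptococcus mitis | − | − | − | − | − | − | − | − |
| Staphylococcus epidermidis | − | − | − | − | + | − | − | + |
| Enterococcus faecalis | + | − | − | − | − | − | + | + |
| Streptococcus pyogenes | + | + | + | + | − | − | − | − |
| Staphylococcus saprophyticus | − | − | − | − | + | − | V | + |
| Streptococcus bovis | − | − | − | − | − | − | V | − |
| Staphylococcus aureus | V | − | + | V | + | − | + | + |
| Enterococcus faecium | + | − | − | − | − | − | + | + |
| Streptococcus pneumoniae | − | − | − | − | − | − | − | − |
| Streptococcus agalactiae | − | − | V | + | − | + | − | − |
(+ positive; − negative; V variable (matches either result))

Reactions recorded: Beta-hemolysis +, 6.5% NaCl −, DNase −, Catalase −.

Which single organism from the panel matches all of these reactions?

Beta-hemolysis +: excludes 8 organisms — 4 left.
6.5% NaCl −: excludes Staphylococcus lugdunensis, Staphylococcus aureus — 2 left.
DNase −: excludes Streptococcus pyogenes — 1 left.
Catalase −: the one remaining candidate is consistent.

Streptococcus agalactiae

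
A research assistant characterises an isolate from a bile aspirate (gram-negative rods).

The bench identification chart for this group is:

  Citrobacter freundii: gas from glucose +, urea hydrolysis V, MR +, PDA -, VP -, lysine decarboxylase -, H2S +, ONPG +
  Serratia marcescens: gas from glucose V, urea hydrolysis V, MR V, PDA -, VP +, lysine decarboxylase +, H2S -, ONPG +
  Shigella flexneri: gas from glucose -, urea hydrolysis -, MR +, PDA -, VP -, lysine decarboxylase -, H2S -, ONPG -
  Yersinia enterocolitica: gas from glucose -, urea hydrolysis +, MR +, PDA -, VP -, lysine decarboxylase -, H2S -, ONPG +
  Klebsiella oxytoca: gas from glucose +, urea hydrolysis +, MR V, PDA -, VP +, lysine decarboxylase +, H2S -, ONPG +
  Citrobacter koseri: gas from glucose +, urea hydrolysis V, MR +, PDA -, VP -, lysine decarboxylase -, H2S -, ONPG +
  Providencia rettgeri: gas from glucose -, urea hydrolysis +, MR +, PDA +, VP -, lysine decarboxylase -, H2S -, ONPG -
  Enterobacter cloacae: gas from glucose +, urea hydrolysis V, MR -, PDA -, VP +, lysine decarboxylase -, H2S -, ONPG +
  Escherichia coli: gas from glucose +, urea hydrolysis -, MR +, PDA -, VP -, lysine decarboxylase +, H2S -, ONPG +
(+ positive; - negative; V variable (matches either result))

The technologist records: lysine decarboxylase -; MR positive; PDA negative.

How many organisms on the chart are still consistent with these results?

MR +: excludes Enterobacter cloacae — 8 left.
PDA -: excludes Providencia rettgeri — 7 left.
lysine decarboxylase -: excludes Serratia marcescens, Klebsiella oxytoca, Escherichia coli — 4 left.
Still consistent: Citrobacter freundii, Citrobacter koseri, Shigella flexneri, Yersinia enterocolitica.

4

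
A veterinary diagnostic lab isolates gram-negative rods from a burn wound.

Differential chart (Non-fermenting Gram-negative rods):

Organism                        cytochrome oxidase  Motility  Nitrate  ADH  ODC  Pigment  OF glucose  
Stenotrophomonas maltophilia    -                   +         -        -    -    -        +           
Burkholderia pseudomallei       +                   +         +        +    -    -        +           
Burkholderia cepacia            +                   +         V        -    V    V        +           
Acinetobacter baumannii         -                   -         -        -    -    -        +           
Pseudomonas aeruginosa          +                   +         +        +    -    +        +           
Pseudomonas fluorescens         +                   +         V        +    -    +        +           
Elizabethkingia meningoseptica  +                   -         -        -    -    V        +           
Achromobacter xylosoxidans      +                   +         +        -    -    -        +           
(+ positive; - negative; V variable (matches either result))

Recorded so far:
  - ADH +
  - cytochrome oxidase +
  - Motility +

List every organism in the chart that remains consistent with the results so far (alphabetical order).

Burkholderia pseudomallei, Pseudomonas aeruginosa, Pseudomonas fluorescens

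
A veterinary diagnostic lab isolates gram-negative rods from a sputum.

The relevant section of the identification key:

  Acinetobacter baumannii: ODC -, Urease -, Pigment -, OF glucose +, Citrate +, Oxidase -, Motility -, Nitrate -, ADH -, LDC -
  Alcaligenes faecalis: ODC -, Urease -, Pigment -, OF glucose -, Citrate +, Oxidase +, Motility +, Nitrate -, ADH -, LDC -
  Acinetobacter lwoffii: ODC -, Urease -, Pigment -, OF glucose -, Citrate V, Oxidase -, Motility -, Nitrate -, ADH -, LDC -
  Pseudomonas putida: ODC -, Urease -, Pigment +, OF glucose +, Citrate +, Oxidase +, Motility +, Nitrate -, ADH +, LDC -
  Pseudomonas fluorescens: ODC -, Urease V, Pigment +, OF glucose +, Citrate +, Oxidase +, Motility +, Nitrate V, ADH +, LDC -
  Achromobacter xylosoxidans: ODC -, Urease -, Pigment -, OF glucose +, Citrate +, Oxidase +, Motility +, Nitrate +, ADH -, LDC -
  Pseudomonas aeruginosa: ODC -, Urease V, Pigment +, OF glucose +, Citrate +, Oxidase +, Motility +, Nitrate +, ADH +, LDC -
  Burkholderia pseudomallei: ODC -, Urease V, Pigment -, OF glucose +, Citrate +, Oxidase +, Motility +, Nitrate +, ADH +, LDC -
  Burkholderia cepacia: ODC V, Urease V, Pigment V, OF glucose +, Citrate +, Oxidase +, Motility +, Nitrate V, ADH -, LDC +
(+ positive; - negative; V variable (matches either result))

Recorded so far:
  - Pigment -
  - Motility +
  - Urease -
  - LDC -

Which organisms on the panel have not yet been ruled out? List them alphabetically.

Achromobacter xylosoxidans, Alcaligenes faecalis, Burkholderia pseudomallei

LDC -: excludes Burkholderia cepacia — 8 left.
Urease -: all 8 remaining candidates are consistent.
Pigment -: excludes Pseudomonas putida, Pseudomonas fluorescens, Pseudomonas aeruginosa — 5 left.
Motility +: excludes Acinetobacter baumannii, Acinetobacter lwoffii — 3 left.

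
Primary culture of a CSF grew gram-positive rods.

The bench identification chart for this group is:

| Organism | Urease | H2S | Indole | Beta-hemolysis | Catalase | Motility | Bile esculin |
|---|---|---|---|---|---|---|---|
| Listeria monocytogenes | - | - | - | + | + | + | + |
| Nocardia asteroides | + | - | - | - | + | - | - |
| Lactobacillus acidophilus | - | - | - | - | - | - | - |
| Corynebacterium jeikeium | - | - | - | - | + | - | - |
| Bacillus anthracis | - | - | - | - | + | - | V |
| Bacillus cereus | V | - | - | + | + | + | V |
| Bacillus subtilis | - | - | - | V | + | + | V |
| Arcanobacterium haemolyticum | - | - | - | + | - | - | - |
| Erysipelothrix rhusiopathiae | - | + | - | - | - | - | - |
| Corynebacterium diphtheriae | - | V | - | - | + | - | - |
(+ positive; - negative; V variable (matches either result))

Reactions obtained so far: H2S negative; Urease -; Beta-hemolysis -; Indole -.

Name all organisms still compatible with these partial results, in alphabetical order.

H2S -: excludes Erysipelothrix rhusiopathiae — 9 left.
Indole -: all 9 remaining candidates are consistent.
Beta-hemolysis -: excludes Listeria monocytogenes, Bacillus cereus, Arcanobacterium haemolyticum — 6 left.
Urease -: excludes Nocardia asteroides — 5 left.

Bacillus anthracis, Bacillus subtilis, Corynebacterium diphtheriae, Corynebacterium jeikeium, Lactobacillus acidophilus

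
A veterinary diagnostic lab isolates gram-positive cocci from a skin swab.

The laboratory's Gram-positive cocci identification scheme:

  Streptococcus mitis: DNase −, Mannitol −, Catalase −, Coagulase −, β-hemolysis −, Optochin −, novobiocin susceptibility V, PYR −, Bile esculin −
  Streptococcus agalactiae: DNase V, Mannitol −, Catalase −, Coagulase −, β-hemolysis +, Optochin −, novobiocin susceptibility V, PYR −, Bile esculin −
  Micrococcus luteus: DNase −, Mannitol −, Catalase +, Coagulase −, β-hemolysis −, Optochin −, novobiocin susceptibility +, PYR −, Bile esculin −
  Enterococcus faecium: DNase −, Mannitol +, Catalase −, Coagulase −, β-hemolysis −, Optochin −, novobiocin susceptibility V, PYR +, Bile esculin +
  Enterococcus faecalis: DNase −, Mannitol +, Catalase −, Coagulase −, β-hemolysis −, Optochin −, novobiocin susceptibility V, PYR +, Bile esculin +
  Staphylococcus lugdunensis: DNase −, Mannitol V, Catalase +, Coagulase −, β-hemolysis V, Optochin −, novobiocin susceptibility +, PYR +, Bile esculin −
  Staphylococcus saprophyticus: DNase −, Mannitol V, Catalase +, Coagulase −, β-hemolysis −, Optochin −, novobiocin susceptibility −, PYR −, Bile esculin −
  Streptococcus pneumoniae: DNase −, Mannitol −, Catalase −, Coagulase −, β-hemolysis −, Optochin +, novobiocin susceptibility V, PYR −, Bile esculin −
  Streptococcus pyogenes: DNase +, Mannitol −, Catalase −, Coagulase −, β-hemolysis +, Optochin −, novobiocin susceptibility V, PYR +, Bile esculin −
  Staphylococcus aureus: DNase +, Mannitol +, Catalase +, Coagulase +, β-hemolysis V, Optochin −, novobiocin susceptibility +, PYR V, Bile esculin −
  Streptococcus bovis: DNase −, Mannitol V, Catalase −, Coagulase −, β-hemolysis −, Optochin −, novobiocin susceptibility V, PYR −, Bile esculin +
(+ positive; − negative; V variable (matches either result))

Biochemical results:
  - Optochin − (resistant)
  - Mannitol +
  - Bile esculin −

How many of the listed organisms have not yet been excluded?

Mannitol +: excludes 5 organisms — 6 left.
Optochin −: all 6 remaining candidates are consistent.
Bile esculin −: excludes Enterococcus faecium, Enterococcus faecalis, Streptococcus bovis — 3 left.
Still consistent: Staphylococcus aureus, Staphylococcus lugdunensis, Staphylococcus saprophyticus.

3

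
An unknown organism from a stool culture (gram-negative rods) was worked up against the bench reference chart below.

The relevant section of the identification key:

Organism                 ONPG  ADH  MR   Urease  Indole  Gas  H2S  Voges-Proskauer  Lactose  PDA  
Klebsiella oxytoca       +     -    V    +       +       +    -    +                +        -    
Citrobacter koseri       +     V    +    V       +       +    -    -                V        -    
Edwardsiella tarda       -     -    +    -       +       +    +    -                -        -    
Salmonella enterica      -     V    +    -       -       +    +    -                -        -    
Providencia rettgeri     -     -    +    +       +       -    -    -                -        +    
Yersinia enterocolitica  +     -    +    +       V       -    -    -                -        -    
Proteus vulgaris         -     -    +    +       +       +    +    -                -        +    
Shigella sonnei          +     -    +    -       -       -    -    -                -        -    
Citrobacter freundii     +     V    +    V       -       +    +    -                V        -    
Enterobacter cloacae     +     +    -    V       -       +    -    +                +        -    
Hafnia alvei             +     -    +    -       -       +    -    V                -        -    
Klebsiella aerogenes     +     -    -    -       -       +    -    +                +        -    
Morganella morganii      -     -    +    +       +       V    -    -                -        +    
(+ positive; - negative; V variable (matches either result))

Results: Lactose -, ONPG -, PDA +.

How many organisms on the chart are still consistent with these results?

ONPG -: excludes 8 organisms — 5 left.
Lactose -: all 5 remaining candidates are consistent.
PDA +: excludes Edwardsiella tarda, Salmonella enterica — 3 left.
Still consistent: Morganella morganii, Proteus vulgaris, Providencia rettgeri.

3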